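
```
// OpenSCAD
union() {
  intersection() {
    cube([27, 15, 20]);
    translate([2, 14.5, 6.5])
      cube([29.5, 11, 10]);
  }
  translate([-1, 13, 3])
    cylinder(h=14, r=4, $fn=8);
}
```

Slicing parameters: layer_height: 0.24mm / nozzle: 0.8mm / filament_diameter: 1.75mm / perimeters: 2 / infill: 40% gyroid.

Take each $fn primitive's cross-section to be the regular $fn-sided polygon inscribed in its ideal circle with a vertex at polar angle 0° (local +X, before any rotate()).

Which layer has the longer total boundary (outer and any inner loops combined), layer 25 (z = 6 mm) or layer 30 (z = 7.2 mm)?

Layer 25 (z = 6): the cube (footprint 27×15) is included at this height (perimeter 84.00 mm); the cube at (2, 14.5) does not reach this height (z outside [6.5, 16.5]); Keeping only the common overlap: at least one operand is absent at this height, so nothing remains; the r=4 cylinder at (-1, 13) contributes a regular 8-gon of circumradius 4 (perimeter = 2·8·4.000·sin(180°/8) = 24.49 mm); Taking the union: only the r=4 cylinder at (-1, 13) is present, so the union is just that shape — boundary = 24.49 mm. So its perimeter = 24.49 mm. Layer 30 (z = 7.2): the cube (footprint 27×15) is included at this height (perimeter 84.00 mm); the cube at (2, 14.5) is present — its section is the full 29.5×11 rectangle (perimeter 81.00 mm); After intersecting: the 29.5×11 cube at (2, 14.5) partially overlaps the 27×15 cube; clipping to the common part keeps 12.50 mm² — boundary = 51.00 mm; the r=4 cylinder at (-1, 13) gives a regular 8-gon of circumradius 4 (constant along its height) (perimeter = 2·8·4.000·sin(180°/8) = 24.49 mm); Taking the union: the regions partially overlap (shared area 0.14 mm²), so the edge portions inside another operand are dropped and the merged outline is re-measured after clipping — boundary = 73.90 mm. So its perimeter = 73.90 mm. Layer 30 is larger (73.90 vs 24.49 mm).

layer 30 (z = 7.2 mm)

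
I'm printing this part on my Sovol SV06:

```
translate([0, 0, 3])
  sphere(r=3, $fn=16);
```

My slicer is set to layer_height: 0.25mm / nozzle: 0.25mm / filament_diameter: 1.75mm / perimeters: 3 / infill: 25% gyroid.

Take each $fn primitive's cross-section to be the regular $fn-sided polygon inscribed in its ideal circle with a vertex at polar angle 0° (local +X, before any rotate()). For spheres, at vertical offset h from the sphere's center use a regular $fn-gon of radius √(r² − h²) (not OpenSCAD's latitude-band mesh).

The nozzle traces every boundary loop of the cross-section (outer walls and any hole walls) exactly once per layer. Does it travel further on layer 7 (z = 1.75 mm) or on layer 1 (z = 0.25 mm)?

layer 7 (z = 1.75 mm)

Layer 7 (z = 1.75): the sphere: section is a regular 16-gon, circumradius = √(r²−h²) = √(3²−1.25²) = 2.727 (perimeter = 2·16·2.727·sin(180°/16) = 17.03 mm). So its perimeter = 17.03 mm. Layer 1 (z = 0.25): the r=3 sphere contributes a regular 16-gon of circumradius √(3²−2.75²) = 1.199 (perimeter = 2·16·1.199·sin(180°/16) = 7.48 mm). So its perimeter = 7.48 mm. Layer 7 is larger (17.03 vs 7.48 mm).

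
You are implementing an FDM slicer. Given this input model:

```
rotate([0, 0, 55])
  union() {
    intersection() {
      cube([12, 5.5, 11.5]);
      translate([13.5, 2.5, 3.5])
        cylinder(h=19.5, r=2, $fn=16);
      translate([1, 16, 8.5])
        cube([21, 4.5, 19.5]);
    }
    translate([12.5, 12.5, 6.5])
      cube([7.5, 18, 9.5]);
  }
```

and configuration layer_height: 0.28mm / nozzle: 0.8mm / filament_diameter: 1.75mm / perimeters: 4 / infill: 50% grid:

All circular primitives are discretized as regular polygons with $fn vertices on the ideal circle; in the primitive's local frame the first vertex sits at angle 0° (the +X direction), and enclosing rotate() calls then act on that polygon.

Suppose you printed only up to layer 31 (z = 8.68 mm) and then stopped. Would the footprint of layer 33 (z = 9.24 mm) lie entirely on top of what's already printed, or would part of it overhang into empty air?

Compare the two slices. At z = 8.68: the 12×5.5 cube contributes its full rectangle (area 66.00 mm²); the cylinder at (13.5, 2.5): section is a regular 16-gon, circumradius r=2 (area = (16/2)·2.000²·sin(360°/16) = 12.25 mm²); the 21×4.5 cube at (1, 16) contributes its full rectangle (area 94.50 mm²); After intersecting: the r=2 cylinder at (13.5, 2.5) partially overlaps the 12×5.5 cube; clipping to the common part keeps 0.83 mm²; the 21×4.5 cube at (1, 16) does not overlap the running intersection (empty) — nothing remains; the 7.5×18 cube at (12.5, 12.5) contributes its full rectangle (area 135.00 mm²); Merging all regions: only the 7.5×18 cube at (12.5, 12.5) is present, so the union is just that shape — area = 135.00 mm²; (rotated 55° about Z; rotation is an isometry so areas/perimeters/island counts are preserved). At z = 9.24: the cube (footprint 12×5.5) is included at this height (area 66.00 mm²); the cylinder at (13.5, 2.5): section is a regular 16-gon, circumradius r=2 (area = (16/2)·2.000²·sin(360°/16) = 12.25 mm²); the cube at (1, 16) (footprint 21×4.5) is included at this height (area 94.50 mm²); Keeping only the common overlap: the r=2 cylinder at (13.5, 2.5) partially overlaps the 12×5.5 cube; clipping to the common part keeps 0.83 mm²; the 21×4.5 cube at (1, 16) does not overlap the running intersection (empty) — nothing remains; the 7.5×18 cube at (12.5, 12.5) contributes its full rectangle (area 135.00 mm²); Merging all regions: only the 7.5×18 cube at (12.5, 12.5) is present, so the union is just that shape — area = 135.00 mm²; (rotated 55° about Z; rotation is an isometry so areas/perimeters/island counts are preserved). Checking containment: the cross-section at z = 9.24 is a subset of the cross-section at z = 8.68.

entirely on top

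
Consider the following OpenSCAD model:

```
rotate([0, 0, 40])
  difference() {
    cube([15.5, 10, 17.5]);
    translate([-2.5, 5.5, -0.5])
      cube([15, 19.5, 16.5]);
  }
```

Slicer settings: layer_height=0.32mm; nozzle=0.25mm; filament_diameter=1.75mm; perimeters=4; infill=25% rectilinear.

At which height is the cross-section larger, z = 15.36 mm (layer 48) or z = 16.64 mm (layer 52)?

Layer 48 (z = 15.36): the 15.5×10 cube contributes its full rectangle (area 155.00 mm²); the cube at (-2.5, 5.5) (footprint 15×19.5) is included at this height (area 292.50 mm²); After the difference (first − rest): starting from the 15.5×10 cube (155.00 mm²), the 15×19.5 cube at (-2.5, 5.5) partially overlaps it — only the 56.25 mm² overlap (of its 292.50 mm²) is removed, clipping the outline — area = 98.75 mm²; (rotated 40° about Z; rotation is an isometry so areas/perimeters/island counts are preserved). So its area = 98.75 mm². Layer 52 (z = 16.64): the 15.5×10 cube contributes its full rectangle (area 155.00 mm²); the cube at (-2.5, 5.5) is not intersected at this z (z outside [-0.5, 16]); Taking the first minus the rest: none of the subtracted shapes is present at this height, so the 15.5×10 cube is unchanged — area = 155.00 mm²; (rotated 40° about Z; rotation is an isometry so areas/perimeters/island counts are preserved). So its area = 155.00 mm². Layer 52 is larger (155.00 vs 98.75 mm²).

layer 52 (z = 16.64 mm)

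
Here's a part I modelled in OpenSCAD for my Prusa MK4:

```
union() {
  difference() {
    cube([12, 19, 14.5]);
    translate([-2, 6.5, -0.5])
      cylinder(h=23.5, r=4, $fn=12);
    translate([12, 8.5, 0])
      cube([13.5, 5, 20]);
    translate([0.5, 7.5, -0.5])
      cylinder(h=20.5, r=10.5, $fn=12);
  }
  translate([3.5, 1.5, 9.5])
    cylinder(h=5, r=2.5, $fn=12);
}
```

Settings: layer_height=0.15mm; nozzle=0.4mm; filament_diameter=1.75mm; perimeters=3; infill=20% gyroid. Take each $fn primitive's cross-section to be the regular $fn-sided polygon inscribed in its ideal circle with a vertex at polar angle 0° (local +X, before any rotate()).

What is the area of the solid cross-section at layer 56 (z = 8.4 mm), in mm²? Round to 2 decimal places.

At z = 8.4 mm: the 12×19 cube contributes its full rectangle (area 228.00 mm²); the r=4 cylinder at (-2, 6.5) contributes a regular 12-gon of circumradius 4 (area = (12/2)·4.000²·sin(360°/12) = 48.00 mm²); the 13.5×5 cube at (12, 8.5) contributes its full rectangle (area 67.50 mm²); the r=10.5 cylinder at (0.5, 7.5) contributes a regular 12-gon of circumradius 10.5 (area = (12/2)·10.500²·sin(360°/12) = 330.75 mm²); Taking the first minus the rest: starting from the 12×19 cube (228.00 mm²), the r=4 cylinder at (-2, 6.5) partially overlaps it — only the 9.07 mm² overlap (of its 48.00 mm²) is removed, clipping the outline; the 13.5×5 cube at (12, 8.5) misses the remaining region (no effect); the r=10.5 cylinder at (0.5, 7.5) partially overlaps it — only the 151.94 mm² overlap (of its 330.75 mm²) is removed, clipping the outline — area = 66.99 mm²; the cylinder at (3.5, 1.5) is not intersected at this z (z outside [9.5, 14.5]); Combining (union): only the result so far is present, so the union is just that shape — area = 66.99 mm². Overall, the cross-section is a single solid region. Net area = 66.99 mm².

66.99 mm²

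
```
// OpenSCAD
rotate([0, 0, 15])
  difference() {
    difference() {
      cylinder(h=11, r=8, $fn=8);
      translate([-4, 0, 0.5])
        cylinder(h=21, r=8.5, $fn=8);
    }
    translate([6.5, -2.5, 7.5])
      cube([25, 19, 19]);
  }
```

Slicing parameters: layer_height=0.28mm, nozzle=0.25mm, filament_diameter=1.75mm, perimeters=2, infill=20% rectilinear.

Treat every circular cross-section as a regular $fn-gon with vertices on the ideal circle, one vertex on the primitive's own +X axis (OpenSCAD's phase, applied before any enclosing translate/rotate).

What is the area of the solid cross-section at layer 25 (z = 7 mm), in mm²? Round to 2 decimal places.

51.32 mm²

At z = 7 mm: the r=8 cylinder gives a regular 8-gon of circumradius 8 (constant along its height) (area = (8/2)·8.000²·sin(360°/8) = 181.02 mm²); the cylinder at (-4, 0): section is a regular 8-gon, circumradius r=8.5 (area = (8/2)·8.500²·sin(360°/8) = 204.35 mm²); Taking the first minus the rest: starting from the r=8 cylinder (181.02 mm²), the r=8.5 cylinder at (-4, 0) partially overlaps it — only the 129.70 mm² overlap (of its 204.35 mm²) is removed, clipping the outline — area = 51.32 mm²; the cube at (6.5, -2.5) is not intersected at this z (z outside [7.5, 26.5]); Taking the first minus the rest: none of the subtracted shapes is present at this height, so the result so far is unchanged — area = 51.32 mm²; (rotated 15° about Z; rotation is an isometry so areas/perimeters/island counts are preserved). Overall, the cross-section is a single solid region. Net area = 51.32 mm².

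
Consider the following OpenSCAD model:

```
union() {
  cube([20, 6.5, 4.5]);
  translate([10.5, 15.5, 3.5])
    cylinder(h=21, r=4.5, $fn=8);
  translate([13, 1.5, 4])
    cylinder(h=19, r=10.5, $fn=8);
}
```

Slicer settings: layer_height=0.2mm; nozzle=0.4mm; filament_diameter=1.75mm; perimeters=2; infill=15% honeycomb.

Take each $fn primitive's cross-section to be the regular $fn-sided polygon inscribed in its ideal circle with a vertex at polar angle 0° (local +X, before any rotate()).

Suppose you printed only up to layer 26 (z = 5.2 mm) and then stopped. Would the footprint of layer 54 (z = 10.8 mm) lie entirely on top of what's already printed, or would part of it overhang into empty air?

entirely on top

Compare the two slices. At z = 5.2: the cube does not reach this height (z outside [0, 4.5]); the cylinder at (10.5, 15.5): section is a regular 8-gon, circumradius r=4.5 (area = (8/2)·4.500²·sin(360°/8) = 57.28 mm²); the cylinder at (13, 1.5): section is a regular 8-gon, circumradius r=10.5 (area = (8/2)·10.500²·sin(360°/8) = 311.83 mm²); Merging all regions: the 2 present regions are separate (no shared area or edge), so areas and boundary lengths simply add and each stays a separate island — area = 369.11 mm². At z = 10.8: the cube does not reach this height (z outside [0, 4.5]); the r=4.5 cylinder at (10.5, 15.5) gives a regular 8-gon of circumradius 4.5 (constant along its height) (area = (8/2)·4.500²·sin(360°/8) = 57.28 mm²); the r=10.5 cylinder at (13, 1.5) gives a regular 8-gon of circumradius 10.5 (constant along its height) (area = (8/2)·10.500²·sin(360°/8) = 311.83 mm²); Combining (union): the 2 present regions are separate (no shared area or edge), so areas and boundary lengths simply add and each stays a separate island — area = 369.11 mm². Checking containment: the cross-section at z = 10.8 is a subset of the cross-section at z = 5.2.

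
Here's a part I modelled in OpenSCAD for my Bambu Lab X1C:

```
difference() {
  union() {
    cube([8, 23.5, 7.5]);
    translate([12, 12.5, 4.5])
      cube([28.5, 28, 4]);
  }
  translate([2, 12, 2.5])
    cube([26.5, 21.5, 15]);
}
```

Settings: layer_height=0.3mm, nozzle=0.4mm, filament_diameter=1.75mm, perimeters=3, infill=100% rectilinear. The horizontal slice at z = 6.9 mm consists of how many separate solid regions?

At z = 6.9 mm: the cube is present — its section is the full 8×23.5 rectangle; the cube at (12, 12.5) (footprint 28.5×28) is included at this height; Combining (union): the 2 present regions are separate (no shared area or edge), so areas and boundary lengths simply add and each stays a separate island — 2 connected regions; the cube at (2, 12) (footprint 26.5×21.5) is included at this height; Subtracting the remaining from the first: starting from that combined region, the 26.5×21.5 cube at (2, 12) partially overlaps it — only the 415.50 mm² overlap (of its 569.75 mm²) is removed, clipping the outline — 2 connected regions. The result has 2 disconnected regions.

2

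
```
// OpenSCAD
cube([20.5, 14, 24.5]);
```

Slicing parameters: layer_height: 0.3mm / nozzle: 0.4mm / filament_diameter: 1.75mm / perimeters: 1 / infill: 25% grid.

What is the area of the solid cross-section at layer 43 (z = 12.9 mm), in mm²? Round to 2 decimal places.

287.00 mm²

At z = 12.9 mm: the 20.5×14 cube contributes its full rectangle (area 287.00 mm²). Overall, the cross-section is a single solid region. Net area = 287.00 mm².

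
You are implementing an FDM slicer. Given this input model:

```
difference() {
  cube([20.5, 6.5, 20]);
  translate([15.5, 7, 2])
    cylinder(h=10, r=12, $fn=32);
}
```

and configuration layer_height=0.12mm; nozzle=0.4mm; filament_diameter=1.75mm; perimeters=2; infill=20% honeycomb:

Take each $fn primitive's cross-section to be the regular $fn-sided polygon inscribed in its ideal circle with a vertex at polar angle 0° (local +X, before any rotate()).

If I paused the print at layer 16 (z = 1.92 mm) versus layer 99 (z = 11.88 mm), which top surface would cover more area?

Layer 16 (z = 1.92): the cube (footprint 20.5×6.5) is included at this height (area 133.25 mm²); the cylinder at (15.5, 7) is absent (z outside [2, 12]); Taking the first minus the rest: none of the subtracted shapes is present at this height, so the 20.5×6.5 cube is unchanged — area = 133.25 mm². So its area = 133.25 mm². Layer 99 (z = 11.88): the cube is present — its section is the full 20.5×6.5 rectangle (area 133.25 mm²); the r=12 cylinder at (15.5, 7) gives a regular 32-gon of circumradius 12 (constant along its height) (area = (32/2)·12.000²·sin(360°/32) = 449.49 mm²); Subtracting the remaining from the first: starting from the 20.5×6.5 cube (133.25 mm²), the r=12 cylinder at (15.5, 7) partially overlaps it — only the 105.19 mm² overlap (of its 449.49 mm²) is removed, clipping the outline — area = 28.06 mm². So its area = 28.06 mm². Layer 16 is larger (133.25 vs 28.06 mm²).

layer 16 (z = 1.92 mm)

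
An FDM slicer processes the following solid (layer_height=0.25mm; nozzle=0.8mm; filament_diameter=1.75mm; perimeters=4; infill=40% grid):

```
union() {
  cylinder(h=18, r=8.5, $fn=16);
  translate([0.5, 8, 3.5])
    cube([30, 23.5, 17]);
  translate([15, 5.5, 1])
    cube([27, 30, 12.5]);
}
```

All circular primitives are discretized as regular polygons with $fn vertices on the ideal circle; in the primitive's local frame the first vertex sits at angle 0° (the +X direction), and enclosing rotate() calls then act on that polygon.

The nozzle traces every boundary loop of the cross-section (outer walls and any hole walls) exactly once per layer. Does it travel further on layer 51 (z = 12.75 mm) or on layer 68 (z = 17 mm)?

Layer 51 (z = 12.75): the r=8.5 cylinder contributes a regular 16-gon of circumradius 8.5 (perimeter = 2·16·8.500·sin(180°/16) = 53.06 mm); the cube at (0.5, 8) (footprint 30×23.5) is included at this height (perimeter 107.00 mm); the 27×30 cube at (15, 5.5) contributes its full rectangle (perimeter 114.00 mm); Taking the union: the regions partially overlap (shared area 364.65 mm²), so the edge portions inside another operand are dropped and the merged outline is re-measured after clipping — boundary = 191.60 mm. So its perimeter = 191.60 mm. Layer 68 (z = 17): the cylinder: section is a regular 16-gon, circumradius r=8.5 (perimeter = 2·16·8.500·sin(180°/16) = 53.06 mm); the 30×23.5 cube at (0.5, 8) contributes its full rectangle (perimeter 107.00 mm); the cube at (15, 5.5) does not reach this height (z outside [1, 13.5]); Taking the union: the regions partially overlap (shared area 0.40 mm²), so the edge portions inside another operand are dropped and the merged outline is re-measured after clipping — boundary = 155.60 mm. So its perimeter = 155.60 mm. Layer 51 is larger (191.60 vs 155.60 mm).

layer 51 (z = 12.75 mm)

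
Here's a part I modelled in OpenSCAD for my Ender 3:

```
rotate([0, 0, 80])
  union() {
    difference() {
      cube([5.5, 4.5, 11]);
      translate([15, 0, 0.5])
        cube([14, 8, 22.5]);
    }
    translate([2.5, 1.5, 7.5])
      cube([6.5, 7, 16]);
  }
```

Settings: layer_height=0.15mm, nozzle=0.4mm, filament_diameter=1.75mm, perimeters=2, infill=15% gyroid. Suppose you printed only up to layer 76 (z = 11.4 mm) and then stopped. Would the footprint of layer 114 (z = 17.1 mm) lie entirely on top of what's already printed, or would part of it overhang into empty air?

Compare the two slices. At z = 11.4: the cube is absent (z outside [0, 11]); the 14×8 cube at (15, 0) contributes its full rectangle (area 112.00 mm²); After the difference (first − rest): the first operand is absent here, so nothing remains; the cube at (2.5, 1.5) (footprint 6.5×7) is included at this height (area 45.50 mm²); Merging all regions: only the 6.5×7 cube at (2.5, 1.5) is present, so the union is just that shape — area = 45.50 mm²; (rotated 80° about Z; rotation is an isometry so areas/perimeters/island counts are preserved). At z = 17.1: the cube is absent (z outside [0, 11]); the cube at (15, 0) is present — its section is the full 14×8 rectangle (area 112.00 mm²); After the difference (first − rest): the first operand is absent here, so nothing remains; the cube at (2.5, 1.5) (footprint 6.5×7) is included at this height (area 45.50 mm²); Combining (union): only the 6.5×7 cube at (2.5, 1.5) is present, so the union is just that shape — area = 45.50 mm²; (whole slice rotated 80° about Z — lengths, areas and connectivity unchanged). Checking containment: the cross-section at z = 17.1 is a subset of the cross-section at z = 11.4.

entirely on top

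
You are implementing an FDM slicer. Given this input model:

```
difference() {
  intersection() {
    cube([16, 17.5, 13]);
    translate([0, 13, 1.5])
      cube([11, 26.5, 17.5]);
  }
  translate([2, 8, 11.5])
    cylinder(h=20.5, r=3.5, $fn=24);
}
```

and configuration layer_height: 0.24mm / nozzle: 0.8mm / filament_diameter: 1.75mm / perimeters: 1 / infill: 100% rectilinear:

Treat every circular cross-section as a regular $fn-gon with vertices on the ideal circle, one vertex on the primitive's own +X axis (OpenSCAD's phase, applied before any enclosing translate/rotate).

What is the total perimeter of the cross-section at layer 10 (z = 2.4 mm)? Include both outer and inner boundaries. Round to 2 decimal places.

31.00 mm

At z = 2.4 mm: the cube is present — its section is the full 16×17.5 rectangle (perimeter 67.00 mm); the 11×26.5 cube at (0, 13) contributes its full rectangle (perimeter 75.00 mm); Keeping only the common overlap: the 11×26.5 cube at (0, 13) partially overlaps the 16×17.5 cube; clipping to the common part keeps 49.50 mm² — boundary = 31.00 mm; the cylinder at (2, 8) is not intersected at this z (z outside [11.5, 32]); Taking the first minus the rest: none of the subtracted shapes is present at this height, so that combined region is unchanged — boundary = 31.00 mm. Overall, the cross-section is a single solid region. Total boundary length (outer) = 31.00 mm.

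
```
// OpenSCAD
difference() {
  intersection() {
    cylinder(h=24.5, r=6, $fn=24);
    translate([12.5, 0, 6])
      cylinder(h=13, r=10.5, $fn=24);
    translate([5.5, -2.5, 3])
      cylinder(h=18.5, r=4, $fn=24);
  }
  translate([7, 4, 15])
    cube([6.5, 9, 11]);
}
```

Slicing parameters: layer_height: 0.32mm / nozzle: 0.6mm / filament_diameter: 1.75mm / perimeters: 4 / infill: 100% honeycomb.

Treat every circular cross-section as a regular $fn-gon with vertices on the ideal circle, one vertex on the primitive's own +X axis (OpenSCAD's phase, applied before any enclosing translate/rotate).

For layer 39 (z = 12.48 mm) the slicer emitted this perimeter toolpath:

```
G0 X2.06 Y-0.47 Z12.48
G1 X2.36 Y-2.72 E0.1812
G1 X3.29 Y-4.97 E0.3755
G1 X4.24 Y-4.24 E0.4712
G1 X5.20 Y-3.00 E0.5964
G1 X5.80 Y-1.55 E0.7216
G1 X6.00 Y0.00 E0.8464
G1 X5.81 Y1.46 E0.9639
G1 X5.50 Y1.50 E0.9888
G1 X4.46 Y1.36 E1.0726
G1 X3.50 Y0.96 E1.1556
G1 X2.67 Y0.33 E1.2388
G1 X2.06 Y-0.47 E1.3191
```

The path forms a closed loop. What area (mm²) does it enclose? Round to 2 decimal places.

Apply the shoelace formula to the sequence of (X, Y) vertices; enclosed area = 17.12 mm².

17.12 mm²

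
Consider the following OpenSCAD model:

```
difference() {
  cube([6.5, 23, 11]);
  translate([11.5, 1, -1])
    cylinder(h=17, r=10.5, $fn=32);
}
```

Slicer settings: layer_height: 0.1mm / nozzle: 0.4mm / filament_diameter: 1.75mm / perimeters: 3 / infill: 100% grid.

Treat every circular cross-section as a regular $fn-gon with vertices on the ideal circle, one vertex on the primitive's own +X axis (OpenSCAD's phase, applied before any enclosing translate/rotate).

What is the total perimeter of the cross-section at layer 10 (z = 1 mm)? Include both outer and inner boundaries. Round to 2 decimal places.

55.66 mm

At z = 1 mm: the 6.5×23 cube contributes its full rectangle (perimeter 59.00 mm); the r=10.5 cylinder at (11.5, 1) gives a regular 32-gon of circumradius 10.5 (constant along its height) (perimeter = 2·32·10.500·sin(180°/32) = 65.87 mm); Subtracting the remaining from the first: starting from the 6.5×23 cube, the r=10.5 cylinder at (11.5, 1) partially overlaps it — only the 41.22 mm² overlap (of its 344.14 mm²) is removed, clipping the outline — boundary = 55.66 mm. Overall, the cross-section is a single solid region. Total boundary length (outer) = 55.66 mm.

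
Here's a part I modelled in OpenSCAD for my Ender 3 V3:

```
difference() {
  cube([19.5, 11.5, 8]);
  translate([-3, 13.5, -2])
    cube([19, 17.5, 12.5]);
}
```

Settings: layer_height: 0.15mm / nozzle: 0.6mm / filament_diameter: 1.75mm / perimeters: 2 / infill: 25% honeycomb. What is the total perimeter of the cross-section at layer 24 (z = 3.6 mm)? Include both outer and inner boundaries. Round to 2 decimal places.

At z = 3.6 mm: the 19.5×11.5 cube contributes its full rectangle (perimeter 62.00 mm); the cube at (-3, 13.5) is present — its section is the full 19×17.5 rectangle (perimeter 73.00 mm); Subtracting the remaining from the first: starting from the 19.5×11.5 cube, the 19×17.5 cube at (-3, 13.5) misses the remaining region (no effect) — boundary = 62.00 mm. Overall, the cross-section is a single solid region. Total boundary length (outer) = 62.00 mm.

62.00 mm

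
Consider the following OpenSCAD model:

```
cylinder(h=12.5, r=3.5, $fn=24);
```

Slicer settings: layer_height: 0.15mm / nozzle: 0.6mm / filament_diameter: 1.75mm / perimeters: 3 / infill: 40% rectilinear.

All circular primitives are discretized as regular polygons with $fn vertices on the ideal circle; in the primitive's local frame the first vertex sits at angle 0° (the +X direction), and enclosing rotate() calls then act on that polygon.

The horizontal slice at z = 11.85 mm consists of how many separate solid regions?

At z = 11.85 mm: the r=3.5 cylinder gives a regular 24-gon of circumradius 3.5 (constant along its height). The result has 1 disconnected region.

1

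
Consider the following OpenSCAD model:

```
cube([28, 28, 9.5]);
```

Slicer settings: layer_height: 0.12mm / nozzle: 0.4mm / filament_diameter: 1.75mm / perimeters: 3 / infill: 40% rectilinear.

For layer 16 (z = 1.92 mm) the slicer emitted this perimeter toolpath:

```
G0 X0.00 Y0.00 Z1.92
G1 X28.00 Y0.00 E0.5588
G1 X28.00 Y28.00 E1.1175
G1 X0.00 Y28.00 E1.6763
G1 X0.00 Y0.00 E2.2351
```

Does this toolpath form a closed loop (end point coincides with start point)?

yes

Start point (G0): (0.00, 0.00). End point (last G1): the path returns to the start — closed.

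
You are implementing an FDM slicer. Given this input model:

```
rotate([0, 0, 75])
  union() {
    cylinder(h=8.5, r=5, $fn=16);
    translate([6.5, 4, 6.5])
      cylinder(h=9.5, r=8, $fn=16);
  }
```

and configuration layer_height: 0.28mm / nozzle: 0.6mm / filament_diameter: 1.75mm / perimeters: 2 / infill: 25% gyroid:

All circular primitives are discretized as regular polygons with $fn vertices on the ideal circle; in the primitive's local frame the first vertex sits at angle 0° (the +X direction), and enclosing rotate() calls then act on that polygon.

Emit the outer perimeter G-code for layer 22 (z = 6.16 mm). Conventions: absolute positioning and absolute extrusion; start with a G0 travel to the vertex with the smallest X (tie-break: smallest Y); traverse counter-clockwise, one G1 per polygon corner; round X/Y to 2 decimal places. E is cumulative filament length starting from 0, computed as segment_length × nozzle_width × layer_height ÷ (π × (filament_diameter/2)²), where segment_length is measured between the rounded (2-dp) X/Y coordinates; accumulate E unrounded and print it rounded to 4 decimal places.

At z = 6.16 mm: the r=5 cylinder gives a regular 16-gon of circumradius 5 (constant along its height); the cylinder at (6.5, 4) is absent (z outside [6.5, 16]); Combining (union): only the r=5 cylinder is present, so the union is just that shape — 1 connected region; (rotated 75° about Z; rotation is an isometry so areas/perimeters/island counts are preserved). The outline is a single polygon with 16 vertices. Extrusion per mm of travel: 0.6 × 0.28 / (π × 0.875²) = 0.069846. Accumulating E over each segment gives final E = 2.1804.

G0 X-4.96 Y-0.65 Z6.16
G1 X-4.33 Y-2.50 E0.1365
G1 X-3.04 Y-3.97 E0.2731
G1 X-1.29 Y-4.83 E0.4093
G1 X0.65 Y-4.96 E0.5451
G1 X2.50 Y-4.33 E0.6816
G1 X3.97 Y-3.04 E0.8182
G1 X4.83 Y-1.29 E0.9544
G1 X4.96 Y0.65 E1.0902
G1 X4.33 Y2.50 E1.2267
G1 X3.04 Y3.97 E1.3633
G1 X1.29 Y4.83 E1.4995
G1 X-0.65 Y4.96 E1.6353
G1 X-2.50 Y4.33 E1.7718
G1 X-3.97 Y3.04 E1.9084
G1 X-4.83 Y1.29 E2.0446
G1 X-4.96 Y-0.65 E2.1804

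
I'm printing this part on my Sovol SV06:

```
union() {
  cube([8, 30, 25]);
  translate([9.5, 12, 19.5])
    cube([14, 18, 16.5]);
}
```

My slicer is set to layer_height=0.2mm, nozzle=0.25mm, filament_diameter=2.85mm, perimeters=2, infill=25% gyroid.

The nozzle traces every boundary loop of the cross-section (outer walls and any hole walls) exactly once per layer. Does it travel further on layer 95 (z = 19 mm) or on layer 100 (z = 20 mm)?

Layer 95 (z = 19): the cube (footprint 8×30) is included at this height (perimeter 76.00 mm); the cube at (9.5, 12) does not reach this height (z outside [19.5, 36]); Combining (union): only the 8×30 cube is present, so the union is just that shape — boundary = 76.00 mm. So its perimeter = 76.00 mm. Layer 100 (z = 20): the cube is present — its section is the full 8×30 rectangle (perimeter 76.00 mm); the cube at (9.5, 12) is present — its section is the full 14×18 rectangle (perimeter 64.00 mm); Taking the union: the 2 present regions are separate (no shared area or edge), so areas and boundary lengths simply add and each stays a separate island — boundary = 140.00 mm. So its perimeter = 140.00 mm. Layer 100 is larger (140.00 vs 76.00 mm).

layer 100 (z = 20 mm)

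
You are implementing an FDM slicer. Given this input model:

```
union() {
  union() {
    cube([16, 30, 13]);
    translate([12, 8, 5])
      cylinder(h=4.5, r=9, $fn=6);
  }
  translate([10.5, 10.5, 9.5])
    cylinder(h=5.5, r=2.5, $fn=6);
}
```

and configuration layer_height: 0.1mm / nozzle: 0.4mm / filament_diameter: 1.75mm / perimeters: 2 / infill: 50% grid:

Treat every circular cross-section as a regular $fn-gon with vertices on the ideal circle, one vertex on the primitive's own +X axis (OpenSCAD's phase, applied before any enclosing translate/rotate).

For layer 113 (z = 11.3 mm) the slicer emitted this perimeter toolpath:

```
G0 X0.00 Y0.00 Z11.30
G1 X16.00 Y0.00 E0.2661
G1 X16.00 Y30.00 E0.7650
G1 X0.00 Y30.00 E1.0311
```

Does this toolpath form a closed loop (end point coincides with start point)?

no

Start point (G0): (0.00, 0.00). End point (last G1): the path does not return to the start — open.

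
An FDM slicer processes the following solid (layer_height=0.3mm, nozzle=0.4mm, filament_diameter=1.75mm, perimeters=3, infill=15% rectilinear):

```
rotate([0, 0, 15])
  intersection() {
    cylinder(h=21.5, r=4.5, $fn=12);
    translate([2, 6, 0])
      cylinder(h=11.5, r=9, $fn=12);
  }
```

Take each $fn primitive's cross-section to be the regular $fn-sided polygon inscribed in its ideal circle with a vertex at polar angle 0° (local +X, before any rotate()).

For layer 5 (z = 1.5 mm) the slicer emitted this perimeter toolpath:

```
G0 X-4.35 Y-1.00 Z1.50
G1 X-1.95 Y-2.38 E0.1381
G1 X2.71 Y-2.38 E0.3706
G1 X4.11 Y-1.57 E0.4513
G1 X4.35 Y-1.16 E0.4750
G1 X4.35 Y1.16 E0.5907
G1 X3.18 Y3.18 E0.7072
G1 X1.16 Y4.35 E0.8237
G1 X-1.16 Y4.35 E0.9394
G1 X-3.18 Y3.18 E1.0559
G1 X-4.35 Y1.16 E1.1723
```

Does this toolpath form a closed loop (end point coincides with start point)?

Start point (G0): (-4.35, -1.00). End point (last G1): the path does not return to the start — open.

no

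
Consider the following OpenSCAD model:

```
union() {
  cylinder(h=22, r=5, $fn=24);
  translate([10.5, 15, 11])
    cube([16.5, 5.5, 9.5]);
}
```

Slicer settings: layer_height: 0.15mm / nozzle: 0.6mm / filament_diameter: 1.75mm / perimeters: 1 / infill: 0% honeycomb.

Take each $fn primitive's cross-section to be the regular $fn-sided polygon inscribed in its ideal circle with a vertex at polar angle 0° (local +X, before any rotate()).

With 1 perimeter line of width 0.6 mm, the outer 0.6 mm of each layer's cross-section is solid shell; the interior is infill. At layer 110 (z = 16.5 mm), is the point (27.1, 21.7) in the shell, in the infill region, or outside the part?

outside

At z = 16.5 mm: the r=5 cylinder contributes a regular 24-gon of circumradius 5; the cube at (10.5, 15) is present — its section is the full 16.5×5.5 rectangle; Taking the union: the 2 present regions are separate (no shared area or edge), so areas and boundary lengths simply add and each stays a separate island — 2 connected regions. Overall, the cross-section has 2 separate islands. The nearest boundary edge runs (27.00, 20.50)→(27.00, 15.00); distance from the point to it = 1.20 mm. The point is not inside any of the regions above, so it lies outside the cross-section (1.20 mm from the nearest boundary).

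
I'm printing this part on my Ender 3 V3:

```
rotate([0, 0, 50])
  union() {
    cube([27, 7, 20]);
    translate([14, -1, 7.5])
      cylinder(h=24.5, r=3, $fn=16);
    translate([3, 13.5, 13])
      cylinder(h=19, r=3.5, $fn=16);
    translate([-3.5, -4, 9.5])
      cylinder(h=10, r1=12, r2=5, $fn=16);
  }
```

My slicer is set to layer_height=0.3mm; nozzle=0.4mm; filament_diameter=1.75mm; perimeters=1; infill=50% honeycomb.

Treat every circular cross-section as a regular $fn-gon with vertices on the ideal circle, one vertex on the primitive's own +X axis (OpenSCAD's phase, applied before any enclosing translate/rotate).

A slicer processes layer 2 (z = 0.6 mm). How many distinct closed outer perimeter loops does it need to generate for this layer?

At z = 0.6 mm: the 27×7 cube contributes its full rectangle; the cylinder at (14, -1) is not intersected at this z (z outside [7.5, 32]); the cylinder at (3, 13.5) does not reach this height (z outside [13, 32]); the cone at (-3.5, -4) is not intersected at this z (z outside [9.5, 19.5]); Merging all regions: only the 27×7 cube is present, so the union is just that shape — 1 connected region; (whole slice rotated 50° about Z — lengths, areas and connectivity unchanged). The result has 1 disconnected region.

1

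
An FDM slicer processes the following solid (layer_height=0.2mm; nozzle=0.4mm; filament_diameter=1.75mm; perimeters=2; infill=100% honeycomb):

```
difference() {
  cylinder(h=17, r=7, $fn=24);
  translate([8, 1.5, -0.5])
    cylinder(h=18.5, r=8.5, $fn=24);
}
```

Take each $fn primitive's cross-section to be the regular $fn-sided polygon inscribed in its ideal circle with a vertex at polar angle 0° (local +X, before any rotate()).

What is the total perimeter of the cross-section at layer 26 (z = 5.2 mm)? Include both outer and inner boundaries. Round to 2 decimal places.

At z = 5.2 mm: the r=7 cylinder gives a regular 24-gon of circumradius 7 (constant along its height) (perimeter = 2·24·7.000·sin(180°/24) = 43.86 mm); the r=8.5 cylinder at (8, 1.5) gives a regular 24-gon of circumradius 8.5 (constant along its height) (perimeter = 2·24·8.500·sin(180°/24) = 53.25 mm); Taking the first minus the rest: starting from the r=7 cylinder, the r=8.5 cylinder at (8, 1.5) partially overlaps it — only the 66.54 mm² overlap (of its 224.40 mm²) is removed, clipping the outline — boundary = 42.03 mm. Overall, the cross-section is a single solid region. Total boundary length (outer) = 42.03 mm.

42.03 mm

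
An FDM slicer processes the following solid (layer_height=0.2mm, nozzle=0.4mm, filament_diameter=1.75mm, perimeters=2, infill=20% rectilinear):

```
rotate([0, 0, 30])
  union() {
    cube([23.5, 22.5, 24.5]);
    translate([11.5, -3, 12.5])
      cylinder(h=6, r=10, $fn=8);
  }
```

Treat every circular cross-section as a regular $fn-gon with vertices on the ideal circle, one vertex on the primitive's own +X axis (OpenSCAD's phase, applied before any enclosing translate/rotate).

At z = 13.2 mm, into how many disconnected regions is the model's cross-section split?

At z = 13.2 mm: the cube (footprint 23.5×22.5) is included at this height; the r=10 cylinder at (11.5, -3) contributes a regular 8-gon of circumradius 10; Combining (union): the regions partially overlap (shared area 85.15 mm²), so overlapping operands fuse into one piece — 1 connected region; (whole slice rotated 30° about Z — lengths, areas and connectivity unchanged). The result has 1 disconnected region.

1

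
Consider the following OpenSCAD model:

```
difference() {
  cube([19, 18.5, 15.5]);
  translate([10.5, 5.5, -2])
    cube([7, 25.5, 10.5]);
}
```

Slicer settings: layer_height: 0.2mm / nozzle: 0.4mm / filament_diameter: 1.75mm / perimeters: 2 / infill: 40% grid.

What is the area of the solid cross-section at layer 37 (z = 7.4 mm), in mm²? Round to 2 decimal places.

260.50 mm²

At z = 7.4 mm: the cube (footprint 19×18.5) is included at this height (area 351.50 mm²); the 7×25.5 cube at (10.5, 5.5) contributes its full rectangle (area 178.50 mm²); After the difference (first − rest): starting from the 19×18.5 cube (351.50 mm²), the 7×25.5 cube at (10.5, 5.5) partially overlaps it — only the 91.00 mm² overlap (of its 178.50 mm²) is removed, clipping the outline — area = 260.50 mm². Overall, the cross-section is a single solid region. Net area = 260.50 mm².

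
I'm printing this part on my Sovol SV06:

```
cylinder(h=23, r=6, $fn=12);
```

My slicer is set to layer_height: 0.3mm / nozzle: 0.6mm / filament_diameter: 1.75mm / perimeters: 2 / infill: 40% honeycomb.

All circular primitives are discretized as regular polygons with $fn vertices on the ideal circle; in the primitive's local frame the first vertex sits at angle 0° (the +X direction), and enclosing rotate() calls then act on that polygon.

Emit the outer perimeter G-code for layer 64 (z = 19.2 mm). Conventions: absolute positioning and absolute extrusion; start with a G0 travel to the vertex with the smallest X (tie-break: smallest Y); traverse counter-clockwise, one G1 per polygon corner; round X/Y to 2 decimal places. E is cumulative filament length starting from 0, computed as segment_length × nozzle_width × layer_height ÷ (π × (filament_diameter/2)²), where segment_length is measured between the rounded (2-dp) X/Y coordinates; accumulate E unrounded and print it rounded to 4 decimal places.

At z = 19.2 mm: the r=6 cylinder gives a regular 12-gon of circumradius 6 (constant along its height). The outline is a single polygon with 12 vertices. Extrusion per mm of travel: 0.6 × 0.3 / (π × 0.875²) = 0.074835. Accumulating E over each segment gives final E = 2.7901.

G0 X-6.00 Y0.00 Z19.20
G1 X-5.20 Y-3.00 E0.2324
G1 X-3.00 Y-5.20 E0.4652
G1 X0.00 Y-6.00 E0.6975
G1 X3.00 Y-5.20 E0.9299
G1 X5.20 Y-3.00 E1.1627
G1 X6.00 Y0.00 E1.3951
G1 X5.20 Y3.00 E1.6274
G1 X3.00 Y5.20 E1.8603
G1 X0.00 Y6.00 E2.0926
G1 X-3.00 Y5.20 E2.3250
G1 X-5.20 Y3.00 E2.5578
G1 X-6.00 Y0.00 E2.7901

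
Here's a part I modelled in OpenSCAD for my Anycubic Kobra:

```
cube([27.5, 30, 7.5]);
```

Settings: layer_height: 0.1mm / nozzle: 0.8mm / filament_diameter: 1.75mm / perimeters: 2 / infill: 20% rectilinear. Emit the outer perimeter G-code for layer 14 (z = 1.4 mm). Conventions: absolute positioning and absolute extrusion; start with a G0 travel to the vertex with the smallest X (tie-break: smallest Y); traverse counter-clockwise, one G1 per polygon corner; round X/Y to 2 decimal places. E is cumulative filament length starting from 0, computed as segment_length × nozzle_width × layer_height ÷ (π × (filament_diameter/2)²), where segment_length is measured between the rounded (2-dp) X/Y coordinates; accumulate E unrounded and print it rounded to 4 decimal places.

G0 X0.00 Y0.00 Z1.40
G1 X27.50 Y0.00 E0.9147
G1 X27.50 Y30.00 E1.9125
G1 X0.00 Y30.00 E2.8271
G1 X0.00 Y0.00 E3.8249

At z = 1.4 mm: the 27.5×30 cube contributes its full rectangle. The outline is a single polygon with 4 vertices. Extrusion per mm of travel: 0.8 × 0.1 / (π × 0.875²) = 0.033260. Accumulating E over each segment gives final E = 3.8249.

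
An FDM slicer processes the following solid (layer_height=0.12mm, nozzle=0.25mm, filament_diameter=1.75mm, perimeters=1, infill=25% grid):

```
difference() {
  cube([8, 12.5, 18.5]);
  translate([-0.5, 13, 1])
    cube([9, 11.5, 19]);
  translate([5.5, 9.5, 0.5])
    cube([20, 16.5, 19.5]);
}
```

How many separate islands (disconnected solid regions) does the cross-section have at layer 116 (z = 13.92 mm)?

1

At z = 13.92 mm: the cube (footprint 8×12.5) is included at this height; the cube at (-0.5, 13) is present — its section is the full 9×11.5 rectangle; the cube at (5.5, 9.5) (footprint 20×16.5) is included at this height; After the difference (first − rest): starting from the 8×12.5 cube, the 9×11.5 cube at (-0.5, 13) misses the remaining region (no effect); the 20×16.5 cube at (5.5, 9.5) partially overlaps it — only the 7.50 mm² overlap (of its 330.00 mm²) is removed, clipping the outline — 1 connected region. Overall, the cross-section is a single solid region. Island count = 1.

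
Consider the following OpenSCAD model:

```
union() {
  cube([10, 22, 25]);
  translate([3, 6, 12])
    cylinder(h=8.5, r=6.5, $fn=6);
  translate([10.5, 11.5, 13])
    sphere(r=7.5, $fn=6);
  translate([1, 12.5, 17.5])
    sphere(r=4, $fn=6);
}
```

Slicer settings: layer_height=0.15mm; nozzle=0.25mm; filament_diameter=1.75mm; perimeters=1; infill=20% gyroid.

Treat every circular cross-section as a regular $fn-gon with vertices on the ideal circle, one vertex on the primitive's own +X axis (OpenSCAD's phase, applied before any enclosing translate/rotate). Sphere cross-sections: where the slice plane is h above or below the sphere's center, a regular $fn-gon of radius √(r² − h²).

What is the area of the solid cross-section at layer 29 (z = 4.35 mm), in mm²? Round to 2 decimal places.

At z = 4.35 mm: the cube (footprint 10×22) is included at this height (area 220.00 mm²); the cylinder at (3, 6) is not intersected at this z (z outside [12, 20.5]); the sphere at (10.5, 11.5) is not intersected at this z (|z−center|=8.650 > r=7.5); the sphere at (1, 12.5) is not intersected at this z (|z−center|=13.150 > r=4); Taking the union: only the 10×22 cube is present, so the union is just that shape — area = 220.00 mm². Overall, the cross-section is a single solid region. Net area = 220.00 mm².

220.00 mm²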